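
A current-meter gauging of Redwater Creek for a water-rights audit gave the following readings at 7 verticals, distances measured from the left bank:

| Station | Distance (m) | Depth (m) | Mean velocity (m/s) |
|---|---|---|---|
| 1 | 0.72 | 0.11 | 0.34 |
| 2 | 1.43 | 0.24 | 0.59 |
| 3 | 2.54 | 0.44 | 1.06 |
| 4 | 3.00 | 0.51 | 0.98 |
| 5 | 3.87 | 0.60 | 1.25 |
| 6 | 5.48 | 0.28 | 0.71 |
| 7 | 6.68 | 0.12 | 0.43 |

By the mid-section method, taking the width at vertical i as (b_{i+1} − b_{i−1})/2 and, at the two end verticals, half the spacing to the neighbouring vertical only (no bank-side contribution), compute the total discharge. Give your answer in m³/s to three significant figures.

2.08 m³/s

w_1 = (1.43 − 0.72)/2 = 0.355 m; q_1 = 0.34 × 0.11 × 0.355 = 0.01328 m³/s
w_2 = (2.54 − 0.72)/2 = 0.91 m; q_2 = 0.59 × 0.24 × 0.91 = 0.1289 m³/s
w_3 = (3.00 − 1.43)/2 = 0.785 m; q_3 = 1.06 × 0.44 × 0.785 = 0.3661 m³/s
w_4 = (3.87 − 2.54)/2 = 0.665 m; q_4 = 0.98 × 0.51 × 0.665 = 0.3324 m³/s
w_5 = (5.48 − 3.00)/2 = 1.24 m; q_5 = 1.25 × 0.60 × 1.24 = 0.9300 m³/s
w_6 = (6.68 − 3.87)/2 = 1.405 m; q_6 = 0.71 × 0.28 × 1.405 = 0.2793 m³/s
w_7 = (6.68 − 5.48)/2 = 0.6 m; q_7 = 0.43 × 0.12 × 0.6 = 0.03096 m³/s
Q = Σ qᵢ = 2.081 m³/s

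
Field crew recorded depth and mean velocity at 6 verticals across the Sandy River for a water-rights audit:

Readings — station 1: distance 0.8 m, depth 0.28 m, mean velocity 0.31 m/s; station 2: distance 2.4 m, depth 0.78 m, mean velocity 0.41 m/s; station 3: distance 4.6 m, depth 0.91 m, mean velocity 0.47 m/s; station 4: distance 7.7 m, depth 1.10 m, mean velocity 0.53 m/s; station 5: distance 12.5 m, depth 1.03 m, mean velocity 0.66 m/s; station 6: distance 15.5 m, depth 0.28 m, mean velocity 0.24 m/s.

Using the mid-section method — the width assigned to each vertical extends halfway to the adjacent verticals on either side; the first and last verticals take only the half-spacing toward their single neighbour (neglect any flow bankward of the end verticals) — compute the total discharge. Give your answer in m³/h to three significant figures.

24700 m³/h

w_1 = (2.4 − 0.8)/2 = 0.8 m; q_1 = 0.31 × 0.28 × 0.8 = 0.06944 m³/s
w_2 = (4.6 − 0.8)/2 = 1.9 m; q_2 = 0.41 × 0.78 × 1.9 = 0.6076 m³/s
w_3 = (7.7 − 2.4)/2 = 2.65 m; q_3 = 0.47 × 0.91 × 2.65 = 1.133 m³/s
w_4 = (12.5 − 4.6)/2 = 3.95 m; q_4 = 0.53 × 1.10 × 3.95 = 2.303 m³/s
w_5 = (15.5 − 7.7)/2 = 3.9 m; q_5 = 0.66 × 1.03 × 3.9 = 2.651 m³/s
w_6 = (15.5 − 12.5)/2 = 1.5 m; q_6 = 0.24 × 0.28 × 1.5 = 0.1008 m³/s
Q = Σ qᵢ = 6.865 m³/s
= 6.865 × 3600 = 24720 m³/h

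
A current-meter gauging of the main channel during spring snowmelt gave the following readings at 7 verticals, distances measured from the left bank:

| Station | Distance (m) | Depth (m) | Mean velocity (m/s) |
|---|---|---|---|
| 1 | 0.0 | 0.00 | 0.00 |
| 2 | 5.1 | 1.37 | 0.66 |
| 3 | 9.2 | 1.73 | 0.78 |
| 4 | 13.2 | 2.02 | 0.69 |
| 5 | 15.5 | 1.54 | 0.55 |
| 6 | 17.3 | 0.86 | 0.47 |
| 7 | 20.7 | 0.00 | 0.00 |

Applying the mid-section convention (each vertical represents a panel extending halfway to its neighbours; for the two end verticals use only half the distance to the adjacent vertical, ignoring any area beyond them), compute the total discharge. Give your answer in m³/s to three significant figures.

w_2 = (9.2 − 0.0)/2 = 4.6 m; q_2 = 0.66 × 1.37 × 4.6 = 4.159 m³/s
w_3 = (13.2 − 5.1)/2 = 4.05 m; q_3 = 0.78 × 1.73 × 4.05 = 5.465 m³/s
w_4 = (15.5 − 9.2)/2 = 3.15 m; q_4 = 0.69 × 2.02 × 3.15 = 4.390 m³/s
w_5 = (17.3 − 13.2)/2 = 2.05 m; q_5 = 0.55 × 1.54 × 2.05 = 1.736 m³/s
w_6 = (20.7 − 15.5)/2 = 2.6 m; q_6 = 0.47 × 0.86 × 2.6 = 1.051 m³/s
Stations 1, 7 contribute zero (depth or velocity is 0).
Q = Σ qᵢ = 16.80 m³/s

16.8 m³/s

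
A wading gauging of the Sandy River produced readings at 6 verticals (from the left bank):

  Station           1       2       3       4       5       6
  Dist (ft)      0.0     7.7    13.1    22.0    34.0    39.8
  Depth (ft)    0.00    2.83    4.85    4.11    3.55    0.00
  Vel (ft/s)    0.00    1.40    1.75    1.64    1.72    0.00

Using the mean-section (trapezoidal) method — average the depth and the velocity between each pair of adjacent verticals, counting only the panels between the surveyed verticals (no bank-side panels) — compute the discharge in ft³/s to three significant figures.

194 ft³/s

Panel 1-2: Δb = 7.7 ft, d̄ = (0.00+2.83)/2 = 1.415, v̄ = (0.00+1.40)/2 = 0.7 → q = 7.7×1.415×0.7 = 7.627 ft³/s
Panel 2-3: Δb = 5.4 ft, d̄ = (2.83+4.85)/2 = 3.84, v̄ = (1.40+1.75)/2 = 1.575 → q = 5.4×3.84×1.575 = 32.66 ft³/s
Panel 3-4: Δb = 8.9 ft, d̄ = (4.85+4.11)/2 = 4.48, v̄ = (1.75+1.64)/2 = 1.695 → q = 8.9×4.48×1.695 = 67.58 ft³/s
Panel 4-5: Δb = 12 ft, d̄ = (4.11+3.55)/2 = 3.83, v̄ = (1.64+1.72)/2 = 1.68 → q = 12×3.83×1.68 = 77.21 ft³/s
Panel 5-6: Δb = 5.8 ft, d̄ = (3.55+0.00)/2 = 1.775, v̄ = (1.72+0.00)/2 = 0.86 → q = 5.8×1.775×0.86 = 8.854 ft³/s
Q = Σ q = 193.9 ft³/s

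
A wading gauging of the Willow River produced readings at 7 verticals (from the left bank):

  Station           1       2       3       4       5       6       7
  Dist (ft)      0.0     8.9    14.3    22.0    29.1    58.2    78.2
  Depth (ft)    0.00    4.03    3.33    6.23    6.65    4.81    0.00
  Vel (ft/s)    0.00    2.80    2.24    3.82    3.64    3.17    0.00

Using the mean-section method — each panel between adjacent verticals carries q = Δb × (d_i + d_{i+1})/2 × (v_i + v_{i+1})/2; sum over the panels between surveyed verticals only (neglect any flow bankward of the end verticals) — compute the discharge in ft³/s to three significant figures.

Panel 1-2: Δb = 8.9 ft, d̄ = (0.00+4.03)/2 = 2.015, v̄ = (0.00+2.80)/2 = 1.4 → q = 8.9×2.015×1.4 = 25.11 ft³/s
Panel 2-3: Δb = 5.4 ft, d̄ = (4.03+3.33)/2 = 3.68, v̄ = (2.80+2.24)/2 = 2.52 → q = 5.4×3.68×2.52 = 50.08 ft³/s
Panel 3-4: Δb = 7.7 ft, d̄ = (3.33+6.23)/2 = 4.78, v̄ = (2.24+3.82)/2 = 3.03 → q = 7.7×4.78×3.03 = 111.5 ft³/s
Panel 4-5: Δb = 7.1 ft, d̄ = (6.23+6.65)/2 = 6.44, v̄ = (3.82+3.64)/2 = 3.73 → q = 7.1×6.44×3.73 = 170.6 ft³/s
Panel 5-6: Δb = 29.1 ft, d̄ = (6.65+4.81)/2 = 5.73, v̄ = (3.64+3.17)/2 = 3.405 → q = 29.1×5.73×3.405 = 567.8 ft³/s
Panel 6-7: Δb = 20 ft, d̄ = (4.81+0.00)/2 = 2.405, v̄ = (3.17+0.00)/2 = 1.585 → q = 20×2.405×1.585 = 76.24 ft³/s
Q = Σ q = 1001 ft³/s

1000 ft³/s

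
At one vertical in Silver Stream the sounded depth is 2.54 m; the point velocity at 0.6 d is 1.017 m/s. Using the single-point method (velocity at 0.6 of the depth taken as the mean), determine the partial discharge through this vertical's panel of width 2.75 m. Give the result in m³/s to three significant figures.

7.10 m³/s

v̄ = v₀.₆ = 1.017 m/s
q = v̄ × d × w = 1.017 × 2.54 × 2.75 = 7.104 m³/s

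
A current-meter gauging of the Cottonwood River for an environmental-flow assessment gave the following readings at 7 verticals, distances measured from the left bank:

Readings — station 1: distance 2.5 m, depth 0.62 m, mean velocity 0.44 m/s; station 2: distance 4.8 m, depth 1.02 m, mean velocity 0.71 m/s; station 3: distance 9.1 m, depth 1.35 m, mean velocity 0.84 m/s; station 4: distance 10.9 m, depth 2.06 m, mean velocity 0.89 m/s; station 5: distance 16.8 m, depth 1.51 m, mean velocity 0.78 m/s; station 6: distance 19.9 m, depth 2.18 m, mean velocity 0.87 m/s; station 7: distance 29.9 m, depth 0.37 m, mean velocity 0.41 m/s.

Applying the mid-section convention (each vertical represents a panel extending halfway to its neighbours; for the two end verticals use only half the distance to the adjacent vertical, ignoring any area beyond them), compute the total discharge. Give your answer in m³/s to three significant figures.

w_1 = (4.8 − 2.5)/2 = 1.15 m; q_1 = 0.44 × 0.62 × 1.15 = 0.3137 m³/s
w_2 = (9.1 − 2.5)/2 = 3.3 m; q_2 = 0.71 × 1.02 × 3.3 = 2.390 m³/s
w_3 = (10.9 − 4.8)/2 = 3.05 m; q_3 = 0.84 × 1.35 × 3.05 = 3.459 m³/s
w_4 = (16.8 − 9.1)/2 = 3.85 m; q_4 = 0.89 × 2.06 × 3.85 = 7.059 m³/s
w_5 = (19.9 − 10.9)/2 = 4.5 m; q_5 = 0.78 × 1.51 × 4.5 = 5.300 m³/s
w_6 = (29.9 − 16.8)/2 = 6.55 m; q_6 = 0.87 × 2.18 × 6.55 = 12.42 m³/s
w_7 = (29.9 − 19.9)/2 = 5 m; q_7 = 0.41 × 0.37 × 5 = 0.7585 m³/s
Q = Σ qᵢ = 31.70 m³/s

31.7 m³/s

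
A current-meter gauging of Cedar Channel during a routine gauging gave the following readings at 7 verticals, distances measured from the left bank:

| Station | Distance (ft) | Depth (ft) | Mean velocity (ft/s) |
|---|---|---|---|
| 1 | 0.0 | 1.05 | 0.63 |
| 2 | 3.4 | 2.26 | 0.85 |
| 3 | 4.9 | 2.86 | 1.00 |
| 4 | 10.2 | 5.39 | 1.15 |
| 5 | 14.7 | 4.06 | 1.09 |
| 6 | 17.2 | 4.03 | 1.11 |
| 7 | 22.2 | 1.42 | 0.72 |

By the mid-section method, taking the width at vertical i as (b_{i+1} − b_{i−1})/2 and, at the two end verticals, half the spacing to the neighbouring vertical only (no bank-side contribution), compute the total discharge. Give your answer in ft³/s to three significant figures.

80.7 ft³/s

w_1 = (3.4 − 0.0)/2 = 1.7 ft; q_1 = 0.63 × 1.05 × 1.7 = 1.125 ft³/s
w_2 = (4.9 − 0.0)/2 = 2.45 ft; q_2 = 0.85 × 2.26 × 2.45 = 4.706 ft³/s
w_3 = (10.2 − 3.4)/2 = 3.4 ft; q_3 = 1.00 × 2.86 × 3.4 = 9.724 ft³/s
w_4 = (14.7 − 4.9)/2 = 4.9 ft; q_4 = 1.15 × 5.39 × 4.9 = 30.37 ft³/s
w_5 = (17.2 − 10.2)/2 = 3.5 ft; q_5 = 1.09 × 4.06 × 3.5 = 15.49 ft³/s
w_6 = (22.2 − 14.7)/2 = 3.75 ft; q_6 = 1.11 × 4.03 × 3.75 = 16.77 ft³/s
w_7 = (22.2 − 17.2)/2 = 2.5 ft; q_7 = 0.72 × 1.42 × 2.5 = 2.556 ft³/s
Q = Σ qᵢ = 80.75 ft³/s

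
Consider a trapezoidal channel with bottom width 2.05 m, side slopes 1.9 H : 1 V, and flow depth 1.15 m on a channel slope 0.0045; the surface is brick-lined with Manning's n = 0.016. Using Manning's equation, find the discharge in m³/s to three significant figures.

16.1 m³/s

A = (b + z·y)·y = (2.05 + 1.9×1.15)×1.15 = 4.870 m²
P = b + 2y√(1+z²) = 2.05 + 2×1.15×√(1+1.9²) = 6.988 m
R = A/P = 4.870/6.988 = 0.6969 m
Q = (1/n)·A·R^(2/3)·S^(1/2) = (1/0.016) × 4.870 × 0.6969^(2/3) × 0.0045^(1/2) = 16.05 m³/s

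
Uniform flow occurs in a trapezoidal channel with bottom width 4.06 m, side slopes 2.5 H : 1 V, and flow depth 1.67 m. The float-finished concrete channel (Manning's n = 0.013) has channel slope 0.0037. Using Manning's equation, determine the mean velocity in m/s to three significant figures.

A = (b + z·y)·y = (4.06 + 2.5×1.67)×1.67 = 13.75 m²
P = b + 2y√(1+z²) = 4.06 + 2×1.67×√(1+2.5²) = 13.05 m
R = A/P = 13.75/13.05 = 1.054 m
Q = (1/n)·A·R^(2/3)·S^(1/2) = (1/0.013) × 13.75 × 1.054^(2/3) × 0.0037^(1/2) = 66.63 m³/s
V = Q/A = 66.63/13.75 = 4.845 m/s

4.84 m/s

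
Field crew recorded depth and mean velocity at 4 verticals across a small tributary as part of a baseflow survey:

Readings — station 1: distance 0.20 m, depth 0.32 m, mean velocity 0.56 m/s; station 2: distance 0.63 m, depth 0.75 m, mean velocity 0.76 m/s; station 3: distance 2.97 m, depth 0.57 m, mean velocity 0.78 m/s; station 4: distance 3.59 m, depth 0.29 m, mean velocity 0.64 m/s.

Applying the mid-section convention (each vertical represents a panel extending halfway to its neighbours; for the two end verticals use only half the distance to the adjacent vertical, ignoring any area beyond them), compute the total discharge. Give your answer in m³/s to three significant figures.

w_1 = (0.63 − 0.20)/2 = 0.215 m; q_1 = 0.56 × 0.32 × 0.215 = 0.03853 m³/s
w_2 = (2.97 − 0.20)/2 = 1.385 m; q_2 = 0.76 × 0.75 × 1.385 = 0.7895 m³/s
w_3 = (3.59 − 0.63)/2 = 1.48 m; q_3 = 0.78 × 0.57 × 1.48 = 0.6580 m³/s
w_4 = (3.59 − 2.97)/2 = 0.31 m; q_4 = 0.64 × 0.29 × 0.31 = 0.05754 m³/s
Q = Σ qᵢ = 1.544 m³/s

1.54 m³/s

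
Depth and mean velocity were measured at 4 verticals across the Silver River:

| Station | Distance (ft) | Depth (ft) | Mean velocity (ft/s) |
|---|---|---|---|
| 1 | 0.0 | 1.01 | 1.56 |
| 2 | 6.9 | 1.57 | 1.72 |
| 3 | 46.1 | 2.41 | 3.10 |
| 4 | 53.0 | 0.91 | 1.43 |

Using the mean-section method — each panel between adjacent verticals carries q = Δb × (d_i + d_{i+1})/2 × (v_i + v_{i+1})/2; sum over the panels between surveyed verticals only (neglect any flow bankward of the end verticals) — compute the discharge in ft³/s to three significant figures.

Panel 1-2: Δb = 6.9 ft, d̄ = (1.01+1.57)/2 = 1.29, v̄ = (1.56+1.72)/2 = 1.64 → q = 6.9×1.29×1.64 = 14.60 ft³/s
Panel 2-3: Δb = 39.2 ft, d̄ = (1.57+2.41)/2 = 1.99, v̄ = (1.72+3.10)/2 = 2.41 → q = 39.2×1.99×2.41 = 188.0 ft³/s
Panel 3-4: Δb = 6.9 ft, d̄ = (2.41+0.91)/2 = 1.66, v̄ = (3.10+1.43)/2 = 2.265 → q = 6.9×1.66×2.265 = 25.94 ft³/s
Q = Σ q = 228.5 ft³/s

229 ft³/s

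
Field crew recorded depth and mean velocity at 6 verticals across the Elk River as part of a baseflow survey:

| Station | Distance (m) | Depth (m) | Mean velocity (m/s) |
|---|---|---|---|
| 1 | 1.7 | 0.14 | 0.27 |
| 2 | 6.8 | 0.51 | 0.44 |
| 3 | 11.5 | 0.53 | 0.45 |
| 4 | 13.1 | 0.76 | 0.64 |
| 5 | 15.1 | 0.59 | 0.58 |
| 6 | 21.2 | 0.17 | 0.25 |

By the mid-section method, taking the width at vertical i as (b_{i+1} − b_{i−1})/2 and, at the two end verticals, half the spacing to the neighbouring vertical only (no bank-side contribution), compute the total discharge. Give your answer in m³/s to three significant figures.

w_1 = (6.8 − 1.7)/2 = 2.55 m; q_1 = 0.27 × 0.14 × 2.55 = 0.09639 m³/s
w_2 = (11.5 − 1.7)/2 = 4.9 m; q_2 = 0.44 × 0.51 × 4.9 = 1.100 m³/s
w_3 = (13.1 − 6.8)/2 = 3.15 m; q_3 = 0.45 × 0.53 × 3.15 = 0.7513 m³/s
w_4 = (15.1 − 11.5)/2 = 1.8 m; q_4 = 0.64 × 0.76 × 1.8 = 0.8755 m³/s
w_5 = (21.2 − 13.1)/2 = 4.05 m; q_5 = 0.58 × 0.59 × 4.05 = 1.386 m³/s
w_6 = (21.2 − 15.1)/2 = 3.05 m; q_6 = 0.25 × 0.17 × 3.05 = 0.1296 m³/s
Q = Σ qᵢ = 4.338 m³/s

4.34 m³/s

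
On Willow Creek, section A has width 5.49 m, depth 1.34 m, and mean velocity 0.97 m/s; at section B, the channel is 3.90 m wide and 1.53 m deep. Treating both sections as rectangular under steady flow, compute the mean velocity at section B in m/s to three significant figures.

1.20 m/s

Q = A₁V₁ = (5.49×1.34) × 0.97 = 7.136 m³/s
A₂ = 3.90 × 1.53 = 5.967 m²
V₂ = Q/A₂ = 7.136/5.967 = 1.196 m/s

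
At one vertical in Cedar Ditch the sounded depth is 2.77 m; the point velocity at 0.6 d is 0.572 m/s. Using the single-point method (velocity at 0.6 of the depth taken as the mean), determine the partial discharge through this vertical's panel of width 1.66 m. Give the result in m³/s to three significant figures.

2.63 m³/s

v̄ = v₀.₆ = 0.572 m/s
q = v̄ × d × w = 0.5720 × 2.77 × 1.66 = 2.630 m³/s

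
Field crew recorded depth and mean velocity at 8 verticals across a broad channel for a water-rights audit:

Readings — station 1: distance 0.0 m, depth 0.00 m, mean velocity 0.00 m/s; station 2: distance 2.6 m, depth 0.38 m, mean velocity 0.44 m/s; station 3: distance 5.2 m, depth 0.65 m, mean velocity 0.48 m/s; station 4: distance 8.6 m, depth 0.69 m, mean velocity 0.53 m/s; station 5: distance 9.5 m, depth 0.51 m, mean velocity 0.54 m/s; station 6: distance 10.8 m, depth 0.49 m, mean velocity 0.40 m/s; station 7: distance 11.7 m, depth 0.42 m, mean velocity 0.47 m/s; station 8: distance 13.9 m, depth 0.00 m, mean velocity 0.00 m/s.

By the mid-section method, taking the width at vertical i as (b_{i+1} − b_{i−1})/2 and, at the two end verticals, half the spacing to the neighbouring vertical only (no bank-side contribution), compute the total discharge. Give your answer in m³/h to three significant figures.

10700 m³/h

w_2 = (5.2 − 0.0)/2 = 2.6 m; q_2 = 0.44 × 0.38 × 2.6 = 0.4347 m³/s
w_3 = (8.6 − 2.6)/2 = 3 m; q_3 = 0.48 × 0.65 × 3 = 0.9360 m³/s
w_4 = (9.5 − 5.2)/2 = 2.15 m; q_4 = 0.53 × 0.69 × 2.15 = 0.7863 m³/s
w_5 = (10.8 − 8.6)/2 = 1.1 m; q_5 = 0.54 × 0.51 × 1.1 = 0.3029 m³/s
w_6 = (11.7 − 9.5)/2 = 1.1 m; q_6 = 0.40 × 0.49 × 1.1 = 0.2156 m³/s
w_7 = (13.9 − 10.8)/2 = 1.55 m; q_7 = 0.47 × 0.42 × 1.55 = 0.3060 m³/s
Stations 1, 8 contribute zero (depth or velocity is 0).
Q = Σ qᵢ = 2.981 m³/s
= 2.981 × 3600 = 10730 m³/h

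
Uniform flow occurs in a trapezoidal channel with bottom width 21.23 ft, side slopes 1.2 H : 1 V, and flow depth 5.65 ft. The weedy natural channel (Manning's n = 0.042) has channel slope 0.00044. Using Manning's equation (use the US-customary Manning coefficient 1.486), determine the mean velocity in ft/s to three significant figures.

1.89 ft/s

A = (b + z·y)·y = (21.23 + 1.2×5.65)×5.65 = 158.3 ft²
P = b + 2y√(1+z²) = 21.23 + 2×5.65×√(1+1.2²) = 38.88 ft
R = A/P = 158.3/38.88 = 4.070 ft
Q = (1.486/n)·A·R^(2/3)·S^(1/2) = (1.486/0.042) × 158.3 × 4.070^(2/3) × 0.00044^(1/2) = 299.4 ft³/s
V = Q/A = 299.4/158.3 = 1.892 ft/s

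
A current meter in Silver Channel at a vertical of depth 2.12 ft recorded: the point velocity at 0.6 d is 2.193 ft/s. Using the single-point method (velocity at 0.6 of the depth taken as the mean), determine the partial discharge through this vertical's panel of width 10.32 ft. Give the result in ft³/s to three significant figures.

48.0 ft³/s

v̄ = v₀.₆ = 2.193 ft/s
q = v̄ × d × w = 2.193 × 2.12 × 10.32 = 47.98 ft³/s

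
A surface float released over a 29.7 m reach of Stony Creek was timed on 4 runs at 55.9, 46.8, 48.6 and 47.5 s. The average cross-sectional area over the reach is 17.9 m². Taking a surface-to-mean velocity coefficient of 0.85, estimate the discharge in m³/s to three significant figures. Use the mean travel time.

9.09 m³/s

t̄ = (55.9 + 46.8 + 48.6 + 47.5) / 4 = 49.7 s
v_surface = L / t̄ = 29.7 / 49.7 = 0.5976 m/s
v_mean = 0.85 × 0.5976 = 0.5079 m/s
Q = A × v_mean = 17.9 × 0.5079 = 9.092 m³/s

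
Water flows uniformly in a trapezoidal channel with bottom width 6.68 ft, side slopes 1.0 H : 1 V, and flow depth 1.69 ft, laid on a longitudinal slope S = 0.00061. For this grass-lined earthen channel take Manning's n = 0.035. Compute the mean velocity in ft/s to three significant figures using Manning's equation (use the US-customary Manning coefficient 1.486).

A = (b + z·y)·y = (6.68 + 1.0×1.69)×1.69 = 14.15 ft²
P = b + 2y√(1+z²) = 6.68 + 2×1.69×√(1+1.0²) = 11.46 ft
R = A/P = 14.15/11.46 = 1.234 ft
Q = (1.486/n)·A·R^(2/3)·S^(1/2) = (1.486/0.035) × 14.15 × 1.234^(2/3) × 0.00061^(1/2) = 17.07 ft³/s
V = Q/A = 17.07/14.15 = 1.207 ft/s

1.21 ft/s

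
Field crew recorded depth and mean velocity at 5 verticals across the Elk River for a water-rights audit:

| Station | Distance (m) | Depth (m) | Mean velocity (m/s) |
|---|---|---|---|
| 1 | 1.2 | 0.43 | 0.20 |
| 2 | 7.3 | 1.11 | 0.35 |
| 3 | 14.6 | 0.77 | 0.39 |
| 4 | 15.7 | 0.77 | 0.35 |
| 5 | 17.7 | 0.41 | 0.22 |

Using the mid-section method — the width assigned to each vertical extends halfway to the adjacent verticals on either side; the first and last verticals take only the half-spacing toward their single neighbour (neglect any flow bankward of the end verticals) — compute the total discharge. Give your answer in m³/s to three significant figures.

4.63 m³/s

w_1 = (7.3 − 1.2)/2 = 3.05 m; q_1 = 0.20 × 0.43 × 3.05 = 0.2623 m³/s
w_2 = (14.6 − 1.2)/2 = 6.7 m; q_2 = 0.35 × 1.11 × 6.7 = 2.603 m³/s
w_3 = (15.7 − 7.3)/2 = 4.2 m; q_3 = 0.39 × 0.77 × 4.2 = 1.261 m³/s
w_4 = (17.7 − 14.6)/2 = 1.55 m; q_4 = 0.35 × 0.77 × 1.55 = 0.4177 m³/s
w_5 = (17.7 − 15.7)/2 = 1 m; q_5 = 0.22 × 0.41 × 1 = 0.09020 m³/s
Q = Σ qᵢ = 4.634 m³/s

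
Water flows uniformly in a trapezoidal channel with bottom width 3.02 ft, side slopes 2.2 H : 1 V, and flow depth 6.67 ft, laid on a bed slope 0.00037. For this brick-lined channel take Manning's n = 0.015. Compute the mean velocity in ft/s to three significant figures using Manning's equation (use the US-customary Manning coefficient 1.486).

A = (b + z·y)·y = (3.02 + 2.2×6.67)×6.67 = 118.0 ft²
P = b + 2y√(1+z²) = 3.02 + 2×6.67×√(1+2.2²) = 35.26 ft
R = A/P = 118.0/35.26 = 3.347 ft
Q = (1.486/n)·A·R^(2/3)·S^(1/2) = (1.486/0.015) × 118.0 × 3.347^(2/3) × 0.00037^(1/2) = 503.2 ft³/s
V = Q/A = 503.2/118.0 = 4.264 ft/s

4.26 ft/s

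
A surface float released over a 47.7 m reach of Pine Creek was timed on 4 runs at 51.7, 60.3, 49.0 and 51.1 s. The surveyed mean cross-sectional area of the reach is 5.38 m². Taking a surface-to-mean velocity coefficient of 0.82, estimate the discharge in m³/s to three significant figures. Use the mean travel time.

t̄ = (51.7 + 60.3 + 49.0 + 51.1) / 4 = 53.025 s
v_surface = L / t̄ = 47.7 / 53.025 = 0.8996 m/s
v_mean = 0.82 × 0.8996 = 0.7377 m/s
Q = A × v_mean = 5.38 × 0.7377 = 3.969 m³/s

3.97 m³/s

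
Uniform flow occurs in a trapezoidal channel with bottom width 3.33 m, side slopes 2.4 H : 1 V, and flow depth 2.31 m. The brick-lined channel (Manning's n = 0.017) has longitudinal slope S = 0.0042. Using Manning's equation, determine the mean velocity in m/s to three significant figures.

4.62 m/s

A = (b + z·y)·y = (3.33 + 2.4×2.31)×2.31 = 20.50 m²
P = b + 2y√(1+z²) = 3.33 + 2×2.31×√(1+2.4²) = 15.34 m
R = A/P = 20.50/15.34 = 1.336 m
Q = (1/n)·A·R^(2/3)·S^(1/2) = (1/0.017) × 20.50 × 1.336^(2/3) × 0.0042^(1/2) = 94.80 m³/s
V = Q/A = 94.80/20.50 = 4.625 m/s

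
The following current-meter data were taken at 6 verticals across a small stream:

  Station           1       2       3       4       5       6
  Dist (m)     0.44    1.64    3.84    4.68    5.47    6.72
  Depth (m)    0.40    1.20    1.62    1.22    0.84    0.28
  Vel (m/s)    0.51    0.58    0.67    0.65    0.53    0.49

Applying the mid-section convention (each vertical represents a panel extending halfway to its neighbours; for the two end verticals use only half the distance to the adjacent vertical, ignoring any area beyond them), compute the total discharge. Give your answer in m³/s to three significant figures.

w_1 = (1.64 − 0.44)/2 = 0.6 m; q_1 = 0.51 × 0.40 × 0.6 = 0.1224 m³/s
w_2 = (3.84 − 0.44)/2 = 1.7 m; q_2 = 0.58 × 1.20 × 1.7 = 1.183 m³/s
w_3 = (4.68 − 1.64)/2 = 1.52 m; q_3 = 0.67 × 1.62 × 1.52 = 1.650 m³/s
w_4 = (5.47 − 3.84)/2 = 0.815 m; q_4 = 0.65 × 1.22 × 0.815 = 0.6463 m³/s
w_5 = (6.72 − 4.68)/2 = 1.02 m; q_5 = 0.53 × 0.84 × 1.02 = 0.4541 m³/s
w_6 = (6.72 − 5.47)/2 = 0.625 m; q_6 = 0.49 × 0.28 × 0.625 = 0.08575 m³/s
Q = Σ qᵢ = 4.142 m³/s

4.14 m³/s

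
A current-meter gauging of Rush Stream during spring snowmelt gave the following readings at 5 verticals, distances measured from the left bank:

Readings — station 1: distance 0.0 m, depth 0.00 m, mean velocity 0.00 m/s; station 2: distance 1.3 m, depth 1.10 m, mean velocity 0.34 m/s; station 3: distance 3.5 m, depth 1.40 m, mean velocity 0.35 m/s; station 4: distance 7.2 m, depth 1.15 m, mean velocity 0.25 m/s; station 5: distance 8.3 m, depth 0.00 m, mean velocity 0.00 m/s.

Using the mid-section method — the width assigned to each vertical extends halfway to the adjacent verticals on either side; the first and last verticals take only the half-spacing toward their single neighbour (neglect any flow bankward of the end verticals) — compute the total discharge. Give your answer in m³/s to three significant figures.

2.79 m³/s

w_2 = (3.5 − 0.0)/2 = 1.75 m; q_2 = 0.34 × 1.10 × 1.75 = 0.6545 m³/s
w_3 = (7.2 − 1.3)/2 = 2.95 m; q_3 = 0.35 × 1.40 × 2.95 = 1.446 m³/s
w_4 = (8.3 − 3.5)/2 = 2.4 m; q_4 = 0.25 × 1.15 × 2.4 = 0.6900 m³/s
Stations 1, 5 contribute zero (depth or velocity is 0).
Q = Σ qᵢ = 2.790 m³/s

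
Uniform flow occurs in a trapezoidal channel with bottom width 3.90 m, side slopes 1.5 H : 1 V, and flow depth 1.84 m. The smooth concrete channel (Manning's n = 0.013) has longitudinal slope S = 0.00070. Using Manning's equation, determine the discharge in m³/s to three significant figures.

A = (b + z·y)·y = (3.90 + 1.5×1.84)×1.84 = 12.25 m²
P = b + 2y√(1+z²) = 3.90 + 2×1.84×√(1+1.5²) = 10.53 m
R = A/P = 12.25/10.53 = 1.163 m
Q = (1/n)·A·R^(2/3)·S^(1/2) = (1/0.013) × 12.25 × 1.163^(2/3) × 0.00070^(1/2) = 27.59 m³/s

27.6 m³/s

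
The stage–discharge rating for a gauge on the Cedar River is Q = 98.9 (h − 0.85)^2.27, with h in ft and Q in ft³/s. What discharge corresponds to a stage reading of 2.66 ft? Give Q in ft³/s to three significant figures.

380 ft³/s

Q = 98.9 × (2.66 − 0.85)^2.27 = 98.9 × 1.81^2.27 = 380.3 ft³/s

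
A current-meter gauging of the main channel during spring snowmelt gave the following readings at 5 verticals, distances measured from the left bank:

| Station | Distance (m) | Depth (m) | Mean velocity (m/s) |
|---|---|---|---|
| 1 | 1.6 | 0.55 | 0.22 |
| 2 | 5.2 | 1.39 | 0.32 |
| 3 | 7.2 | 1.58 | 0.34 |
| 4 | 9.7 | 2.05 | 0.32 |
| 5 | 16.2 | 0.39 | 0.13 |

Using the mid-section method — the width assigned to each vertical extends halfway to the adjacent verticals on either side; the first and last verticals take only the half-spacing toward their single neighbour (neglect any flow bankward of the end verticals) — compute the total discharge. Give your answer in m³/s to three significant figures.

5.79 m³/s

w_1 = (5.2 − 1.6)/2 = 1.8 m; q_1 = 0.22 × 0.55 × 1.8 = 0.2178 m³/s
w_2 = (7.2 − 1.6)/2 = 2.8 m; q_2 = 0.32 × 1.39 × 2.8 = 1.245 m³/s
w_3 = (9.7 − 5.2)/2 = 2.25 m; q_3 = 0.34 × 1.58 × 2.25 = 1.209 m³/s
w_4 = (16.2 − 7.2)/2 = 4.5 m; q_4 = 0.32 × 2.05 × 4.5 = 2.952 m³/s
w_5 = (16.2 − 9.7)/2 = 3.25 m; q_5 = 0.13 × 0.39 × 3.25 = 0.1648 m³/s
Q = Σ qᵢ = 5.789 m³/s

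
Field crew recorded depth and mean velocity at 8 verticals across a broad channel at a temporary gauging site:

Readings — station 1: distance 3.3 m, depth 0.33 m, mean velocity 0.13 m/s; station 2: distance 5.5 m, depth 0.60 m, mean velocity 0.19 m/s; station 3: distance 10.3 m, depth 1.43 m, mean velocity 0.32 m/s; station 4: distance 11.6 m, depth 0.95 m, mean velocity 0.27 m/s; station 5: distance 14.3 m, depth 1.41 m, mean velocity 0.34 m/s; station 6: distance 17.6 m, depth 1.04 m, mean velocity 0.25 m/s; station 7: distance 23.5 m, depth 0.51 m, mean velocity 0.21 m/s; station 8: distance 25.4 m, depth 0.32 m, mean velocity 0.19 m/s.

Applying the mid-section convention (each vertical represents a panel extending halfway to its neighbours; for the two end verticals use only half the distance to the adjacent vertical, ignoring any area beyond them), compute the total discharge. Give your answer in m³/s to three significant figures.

5.46 m³/s

w_1 = (5.5 − 3.3)/2 = 1.1 m; q_1 = 0.13 × 0.33 × 1.1 = 0.04719 m³/s
w_2 = (10.3 − 3.3)/2 = 3.5 m; q_2 = 0.19 × 0.60 × 3.5 = 0.3990 m³/s
w_3 = (11.6 − 5.5)/2 = 3.05 m; q_3 = 0.32 × 1.43 × 3.05 = 1.396 m³/s
w_4 = (14.3 − 10.3)/2 = 2 m; q_4 = 0.27 × 0.95 × 2 = 0.5130 m³/s
w_5 = (17.6 − 11.6)/2 = 3 m; q_5 = 0.34 × 1.41 × 3 = 1.438 m³/s
w_6 = (23.5 − 14.3)/2 = 4.6 m; q_6 = 0.25 × 1.04 × 4.6 = 1.196 m³/s
w_7 = (25.4 − 17.6)/2 = 3.9 m; q_7 = 0.21 × 0.51 × 3.9 = 0.4177 m³/s
w_8 = (25.4 − 23.5)/2 = 0.95 m; q_8 = 0.19 × 0.32 × 0.95 = 0.05776 m³/s
Q = Σ qᵢ = 5.465 m³/s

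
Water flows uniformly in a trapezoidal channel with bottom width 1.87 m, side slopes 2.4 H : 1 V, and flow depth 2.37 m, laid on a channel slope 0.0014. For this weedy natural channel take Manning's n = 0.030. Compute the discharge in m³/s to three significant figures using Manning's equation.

A = (b + z·y)·y = (1.87 + 2.4×2.37)×2.37 = 17.91 m²
P = b + 2y√(1+z²) = 1.87 + 2×2.37×√(1+2.4²) = 14.19 m
R = A/P = 17.91/14.19 = 1.262 m
Q = (1/n)·A·R^(2/3)·S^(1/2) = (1/0.030) × 17.91 × 1.262^(2/3) × 0.0014^(1/2) = 26.09 m³/s

26.1 m³/s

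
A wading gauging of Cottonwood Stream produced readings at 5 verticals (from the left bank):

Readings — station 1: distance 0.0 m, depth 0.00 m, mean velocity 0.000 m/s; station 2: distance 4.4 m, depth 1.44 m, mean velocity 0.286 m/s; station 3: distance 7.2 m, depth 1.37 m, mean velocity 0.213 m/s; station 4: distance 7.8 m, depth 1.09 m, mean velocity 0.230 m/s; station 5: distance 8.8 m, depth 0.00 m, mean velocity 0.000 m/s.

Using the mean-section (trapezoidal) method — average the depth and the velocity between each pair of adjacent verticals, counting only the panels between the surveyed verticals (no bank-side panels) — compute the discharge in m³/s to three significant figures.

Panel 1-2: Δb = 4.4 m, d̄ = (0.00+1.44)/2 = 0.72, v̄ = (0.000+0.286)/2 = 0.143 → q = 4.4×0.72×0.143 = 0.4530 m³/s
Panel 2-3: Δb = 2.8 m, d̄ = (1.44+1.37)/2 = 1.405, v̄ = (0.286+0.213)/2 = 0.2495 → q = 2.8×1.405×0.2495 = 0.9815 m³/s
Panel 3-4: Δb = 0.6 m, d̄ = (1.37+1.09)/2 = 1.23, v̄ = (0.213+0.230)/2 = 0.2215 → q = 0.6×1.23×0.2215 = 0.1635 m³/s
Panel 4-5: Δb = 1 m, d̄ = (1.09+0.00)/2 = 0.545, v̄ = (0.230+0.000)/2 = 0.115 → q = 1×0.545×0.115 = 0.06268 m³/s
Q = Σ q = 1.661 m³/s

1.66 m³/s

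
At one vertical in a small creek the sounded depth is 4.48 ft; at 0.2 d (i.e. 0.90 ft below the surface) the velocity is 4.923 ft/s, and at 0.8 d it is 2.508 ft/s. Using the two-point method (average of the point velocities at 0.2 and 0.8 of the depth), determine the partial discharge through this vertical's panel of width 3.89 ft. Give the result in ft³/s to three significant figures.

64.8 ft³/s

v̄ = (4.923 + 2.508) / 2 = 3.716 ft/s
q = v̄ × d × w = 3.716 × 4.48 × 3.89 = 64.75 ft³/s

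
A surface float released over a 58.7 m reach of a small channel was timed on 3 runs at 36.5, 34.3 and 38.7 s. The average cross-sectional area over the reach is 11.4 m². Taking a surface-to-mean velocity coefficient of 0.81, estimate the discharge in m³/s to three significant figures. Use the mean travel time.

14.9 m³/s

t̄ = (36.5 + 34.3 + 38.7) / 3 = 36.5 s
v_surface = L / t̄ = 58.7 / 36.5 = 1.608 m/s
v_mean = 0.81 × 1.608 = 1.303 m/s
Q = A × v_mean = 11.4 × 1.303 = 14.85 m³/s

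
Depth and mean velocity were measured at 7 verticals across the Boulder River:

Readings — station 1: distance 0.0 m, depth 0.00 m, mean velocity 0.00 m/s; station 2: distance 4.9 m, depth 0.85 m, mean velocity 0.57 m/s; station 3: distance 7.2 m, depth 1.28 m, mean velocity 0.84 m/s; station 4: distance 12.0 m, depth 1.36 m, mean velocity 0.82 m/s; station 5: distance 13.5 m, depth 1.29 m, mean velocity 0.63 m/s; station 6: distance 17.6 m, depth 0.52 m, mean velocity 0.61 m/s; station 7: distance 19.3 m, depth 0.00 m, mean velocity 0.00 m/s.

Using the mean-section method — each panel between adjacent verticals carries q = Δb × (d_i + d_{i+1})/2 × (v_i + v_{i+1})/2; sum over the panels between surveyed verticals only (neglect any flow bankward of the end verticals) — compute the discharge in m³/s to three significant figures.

Panel 1-2: Δb = 4.9 m, d̄ = (0.00+0.85)/2 = 0.425, v̄ = (0.00+0.57)/2 = 0.285 → q = 4.9×0.425×0.285 = 0.5935 m³/s
Panel 2-3: Δb = 2.3 m, d̄ = (0.85+1.28)/2 = 1.065, v̄ = (0.57+0.84)/2 = 0.705 → q = 2.3×1.065×0.705 = 1.727 m³/s
Panel 3-4: Δb = 4.8 m, d̄ = (1.28+1.36)/2 = 1.32, v̄ = (0.84+0.82)/2 = 0.83 → q = 4.8×1.32×0.83 = 5.259 m³/s
Panel 4-5: Δb = 1.5 m, d̄ = (1.36+1.29)/2 = 1.325, v̄ = (0.82+0.63)/2 = 0.725 → q = 1.5×1.325×0.725 = 1.441 m³/s
Panel 5-6: Δb = 4.1 m, d̄ = (1.29+0.52)/2 = 0.905, v̄ = (0.63+0.61)/2 = 0.62 → q = 4.1×0.905×0.62 = 2.301 m³/s
Panel 6-7: Δb = 1.7 m, d̄ = (0.52+0.00)/2 = 0.26, v̄ = (0.61+0.00)/2 = 0.305 → q = 1.7×0.26×0.305 = 0.1348 m³/s
Q = Σ q = 11.46 m³/s

11.5 m³/s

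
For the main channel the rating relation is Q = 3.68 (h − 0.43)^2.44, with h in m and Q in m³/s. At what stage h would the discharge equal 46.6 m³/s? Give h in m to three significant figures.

h − h₀ = (Q/C)^(1/b) = (46.6/3.68)^(1/2.44) = 2.830 m
h = 0.43 + 2.830 = 3.260 m

3.26 m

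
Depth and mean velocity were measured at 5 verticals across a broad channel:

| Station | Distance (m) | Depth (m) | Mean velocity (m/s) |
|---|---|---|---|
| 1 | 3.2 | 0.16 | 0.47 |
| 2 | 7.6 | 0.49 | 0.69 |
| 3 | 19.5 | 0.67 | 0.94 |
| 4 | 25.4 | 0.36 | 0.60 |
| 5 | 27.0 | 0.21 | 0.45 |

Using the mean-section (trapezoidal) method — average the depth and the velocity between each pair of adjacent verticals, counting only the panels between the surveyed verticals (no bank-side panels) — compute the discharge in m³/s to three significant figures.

9.03 m³/s

Panel 1-2: Δb = 4.4 m, d̄ = (0.16+0.49)/2 = 0.325, v̄ = (0.47+0.69)/2 = 0.58 → q = 4.4×0.325×0.58 = 0.8294 m³/s
Panel 2-3: Δb = 11.9 m, d̄ = (0.49+0.67)/2 = 0.58, v̄ = (0.69+0.94)/2 = 0.815 → q = 11.9×0.58×0.815 = 5.625 m³/s
Panel 3-4: Δb = 5.9 m, d̄ = (0.67+0.36)/2 = 0.515, v̄ = (0.94+0.60)/2 = 0.77 → q = 5.9×0.515×0.77 = 2.340 m³/s
Panel 4-5: Δb = 1.6 m, d̄ = (0.36+0.21)/2 = 0.285, v̄ = (0.60+0.45)/2 = 0.525 → q = 1.6×0.285×0.525 = 0.2394 m³/s
Q = Σ q = 9.034 m³/s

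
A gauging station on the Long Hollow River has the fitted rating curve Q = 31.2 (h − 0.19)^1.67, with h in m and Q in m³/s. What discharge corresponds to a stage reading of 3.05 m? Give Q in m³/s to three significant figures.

180 m³/s

Q = 31.2 × (3.05 − 0.19)^1.67 = 31.2 × 2.86^1.67 = 180.4 m³/s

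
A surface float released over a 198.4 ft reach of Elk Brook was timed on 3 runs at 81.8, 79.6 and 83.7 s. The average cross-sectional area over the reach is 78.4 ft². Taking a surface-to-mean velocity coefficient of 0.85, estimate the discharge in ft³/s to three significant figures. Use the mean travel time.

t̄ = (81.8 + 79.6 + 83.7) / 3 = 81.7 s
v_surface = L / t̄ = 198.4 / 81.7 = 2.428 ft/s
v_mean = 0.85 × 2.428 = 2.064 ft/s
Q = A × v_mean = 78.4 × 2.064 = 161.8 ft³/s

162 ft³/s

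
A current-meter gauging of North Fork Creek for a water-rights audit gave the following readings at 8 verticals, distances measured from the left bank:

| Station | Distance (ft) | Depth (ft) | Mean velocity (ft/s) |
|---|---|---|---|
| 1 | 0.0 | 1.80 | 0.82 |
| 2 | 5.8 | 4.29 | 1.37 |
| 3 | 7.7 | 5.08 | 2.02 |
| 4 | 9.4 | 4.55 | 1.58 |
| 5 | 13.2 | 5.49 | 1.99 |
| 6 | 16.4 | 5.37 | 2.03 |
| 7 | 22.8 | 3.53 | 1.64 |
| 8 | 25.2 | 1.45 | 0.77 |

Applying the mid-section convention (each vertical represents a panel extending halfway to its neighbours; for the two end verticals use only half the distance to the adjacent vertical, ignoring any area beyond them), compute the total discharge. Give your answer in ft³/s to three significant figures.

183 ft³/s

w_1 = (5.8 − 0.0)/2 = 2.9 ft; q_1 = 0.82 × 1.80 × 2.9 = 4.280 ft³/s
w_2 = (7.7 − 0.0)/2 = 3.85 ft; q_2 = 1.37 × 4.29 × 3.85 = 22.63 ft³/s
w_3 = (9.4 − 5.8)/2 = 1.8 ft; q_3 = 2.02 × 5.08 × 1.8 = 18.47 ft³/s
w_4 = (13.2 − 7.7)/2 = 2.75 ft; q_4 = 1.58 × 4.55 × 2.75 = 19.77 ft³/s
w_5 = (16.4 − 9.4)/2 = 3.5 ft; q_5 = 1.99 × 5.49 × 3.5 = 38.24 ft³/s
w_6 = (22.8 − 13.2)/2 = 4.8 ft; q_6 = 2.03 × 5.37 × 4.8 = 52.33 ft³/s
w_7 = (25.2 − 16.4)/2 = 4.4 ft; q_7 = 1.64 × 3.53 × 4.4 = 25.47 ft³/s
w_8 = (25.2 − 22.8)/2 = 1.2 ft; q_8 = 0.77 × 1.45 × 1.2 = 1.340 ft³/s
Q = Σ qᵢ = 182.5 ft³/s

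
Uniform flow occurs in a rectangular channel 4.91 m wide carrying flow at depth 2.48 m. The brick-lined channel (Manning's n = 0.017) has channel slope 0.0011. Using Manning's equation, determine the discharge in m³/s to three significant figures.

A = b·y = 4.91 × 2.48 = 12.18 m²
P = b + 2y = 4.91 + 2×2.48 = 9.870 m
R = A/P = 12.18/9.870 = 1.234 m
Q = (1/n)·A·R^(2/3)·S^(1/2) = (1/0.017) × 12.18 × 1.234^(2/3) × 0.0011^(1/2) = 27.33 m³/s

27.3 m³/s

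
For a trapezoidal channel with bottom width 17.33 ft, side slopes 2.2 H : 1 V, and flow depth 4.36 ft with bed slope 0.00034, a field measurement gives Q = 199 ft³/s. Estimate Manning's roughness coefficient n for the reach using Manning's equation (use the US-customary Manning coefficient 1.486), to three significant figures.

0.0340

A = (b + z·y)·y = (17.33 + 2.2×4.36)×4.36 = 117.4 ft²
P = b + 2y√(1+z²) = 17.33 + 2×4.36×√(1+2.2²) = 38.40 ft
R = A/P = 117.4/38.40 = 3.057 ft
n = (1.486/Q)·A·R^(2/3)·S^(1/2) = (1.486/199) × 117.4 × 2.106 × 0.01844 = 0.03404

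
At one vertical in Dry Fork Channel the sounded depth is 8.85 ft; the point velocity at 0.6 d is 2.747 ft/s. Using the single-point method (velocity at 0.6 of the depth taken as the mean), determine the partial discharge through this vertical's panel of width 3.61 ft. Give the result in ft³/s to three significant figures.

v̄ = v₀.₆ = 2.747 ft/s
q = v̄ × d × w = 2.747 × 8.85 × 3.61 = 87.76 ft³/s

87.8 ft³/s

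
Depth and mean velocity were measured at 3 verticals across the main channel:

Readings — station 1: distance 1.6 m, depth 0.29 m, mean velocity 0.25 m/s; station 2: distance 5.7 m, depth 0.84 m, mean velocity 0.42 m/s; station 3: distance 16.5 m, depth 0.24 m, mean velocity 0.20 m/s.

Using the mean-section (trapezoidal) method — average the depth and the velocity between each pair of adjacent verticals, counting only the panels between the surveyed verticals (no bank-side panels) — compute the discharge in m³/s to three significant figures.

Panel 1-2: Δb = 4.1 m, d̄ = (0.29+0.84)/2 = 0.565, v̄ = (0.25+0.42)/2 = 0.335 → q = 4.1×0.565×0.335 = 0.7760 m³/s
Panel 2-3: Δb = 10.8 m, d̄ = (0.84+0.24)/2 = 0.54, v̄ = (0.42+0.20)/2 = 0.31 → q = 10.8×0.54×0.31 = 1.808 m³/s
Q = Σ q = 2.584 m³/s

2.58 m³/s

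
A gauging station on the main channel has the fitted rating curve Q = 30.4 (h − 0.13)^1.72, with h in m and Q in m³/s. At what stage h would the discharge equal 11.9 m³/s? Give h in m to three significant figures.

0.710 m

h − h₀ = (Q/C)^(1/b) = (11.9/30.4)^(1/1.72) = 0.5797 m
h = 0.13 + 0.5797 = 0.7097 m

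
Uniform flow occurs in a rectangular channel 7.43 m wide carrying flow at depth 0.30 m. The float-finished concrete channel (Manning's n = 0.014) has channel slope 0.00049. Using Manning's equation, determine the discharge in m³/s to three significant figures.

A = b·y = 7.43 × 0.30 = 2.229 m²
P = b + 2y = 7.43 + 2×0.30 = 8.030 m
R = A/P = 2.229/8.030 = 0.2776 m
Q = (1/n)·A·R^(2/3)·S^(1/2) = (1/0.014) × 2.229 × 0.2776^(2/3) × 0.00049^(1/2) = 1.500 m³/s

1.50 m³/s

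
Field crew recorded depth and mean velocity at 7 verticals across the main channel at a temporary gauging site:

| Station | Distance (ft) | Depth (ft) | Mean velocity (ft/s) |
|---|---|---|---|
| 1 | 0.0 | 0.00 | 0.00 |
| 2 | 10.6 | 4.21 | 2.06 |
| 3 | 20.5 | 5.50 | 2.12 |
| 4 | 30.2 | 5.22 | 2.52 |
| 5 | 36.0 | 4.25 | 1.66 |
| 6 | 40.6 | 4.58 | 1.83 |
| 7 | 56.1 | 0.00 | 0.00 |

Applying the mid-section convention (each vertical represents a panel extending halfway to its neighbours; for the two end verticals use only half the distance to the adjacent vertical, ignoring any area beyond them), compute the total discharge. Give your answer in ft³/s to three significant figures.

w_2 = (20.5 − 0.0)/2 = 10.25 ft; q_2 = 2.06 × 4.21 × 10.25 = 88.89 ft³/s
w_3 = (30.2 − 10.6)/2 = 9.8 ft; q_3 = 2.12 × 5.50 × 9.8 = 114.3 ft³/s
w_4 = (36.0 − 20.5)/2 = 7.75 ft; q_4 = 2.52 × 5.22 × 7.75 = 101.9 ft³/s
w_5 = (40.6 − 30.2)/2 = 5.2 ft; q_5 = 1.66 × 4.25 × 5.2 = 36.69 ft³/s
w_6 = (56.1 − 36.0)/2 = 10.05 ft; q_6 = 1.83 × 4.58 × 10.05 = 84.23 ft³/s
Stations 1, 7 contribute zero (depth or velocity is 0).
Q = Σ qᵢ = 426.0 ft³/s

426 ft³/s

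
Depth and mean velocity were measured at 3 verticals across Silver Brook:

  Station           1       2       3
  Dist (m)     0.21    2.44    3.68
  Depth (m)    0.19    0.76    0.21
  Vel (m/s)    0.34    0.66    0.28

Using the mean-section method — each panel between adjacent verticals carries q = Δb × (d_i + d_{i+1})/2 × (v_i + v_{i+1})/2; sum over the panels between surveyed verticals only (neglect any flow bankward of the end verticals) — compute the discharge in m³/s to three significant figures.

0.812 m³/s

Panel 1-2: Δb = 2.23 m, d̄ = (0.19+0.76)/2 = 0.475, v̄ = (0.34+0.66)/2 = 0.5 → q = 2.23×0.475×0.5 = 0.5296 m³/s
Panel 2-3: Δb = 1.24 m, d̄ = (0.76+0.21)/2 = 0.485, v̄ = (0.66+0.28)/2 = 0.47 → q = 1.24×0.485×0.47 = 0.2827 m³/s
Q = Σ q = 0.8123 m³/s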